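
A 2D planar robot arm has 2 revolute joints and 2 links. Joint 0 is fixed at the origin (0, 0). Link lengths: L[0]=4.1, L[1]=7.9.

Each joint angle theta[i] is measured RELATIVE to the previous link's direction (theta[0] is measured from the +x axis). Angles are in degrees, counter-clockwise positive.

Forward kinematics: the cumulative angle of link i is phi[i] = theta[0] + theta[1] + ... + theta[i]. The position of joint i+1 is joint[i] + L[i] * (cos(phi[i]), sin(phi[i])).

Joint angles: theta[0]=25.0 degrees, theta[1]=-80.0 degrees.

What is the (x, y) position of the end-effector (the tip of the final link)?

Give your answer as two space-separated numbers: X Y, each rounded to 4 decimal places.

Answer: 8.2471 -4.7386

Derivation:
joint[0] = (0.0000, 0.0000)  (base)
link 0: phi[0] = 25 = 25 deg
  cos(25 deg) = 0.9063, sin(25 deg) = 0.4226
  joint[1] = (0.0000, 0.0000) + 4.1 * (0.9063, 0.4226) = (0.0000 + 3.7159, 0.0000 + 1.7327) = (3.7159, 1.7327)
link 1: phi[1] = 25 + -80 = -55 deg
  cos(-55 deg) = 0.5736, sin(-55 deg) = -0.8192
  joint[2] = (3.7159, 1.7327) + 7.9 * (0.5736, -0.8192) = (3.7159 + 4.5313, 1.7327 + -6.4713) = (8.2471, -4.7386)
End effector: (8.2471, -4.7386)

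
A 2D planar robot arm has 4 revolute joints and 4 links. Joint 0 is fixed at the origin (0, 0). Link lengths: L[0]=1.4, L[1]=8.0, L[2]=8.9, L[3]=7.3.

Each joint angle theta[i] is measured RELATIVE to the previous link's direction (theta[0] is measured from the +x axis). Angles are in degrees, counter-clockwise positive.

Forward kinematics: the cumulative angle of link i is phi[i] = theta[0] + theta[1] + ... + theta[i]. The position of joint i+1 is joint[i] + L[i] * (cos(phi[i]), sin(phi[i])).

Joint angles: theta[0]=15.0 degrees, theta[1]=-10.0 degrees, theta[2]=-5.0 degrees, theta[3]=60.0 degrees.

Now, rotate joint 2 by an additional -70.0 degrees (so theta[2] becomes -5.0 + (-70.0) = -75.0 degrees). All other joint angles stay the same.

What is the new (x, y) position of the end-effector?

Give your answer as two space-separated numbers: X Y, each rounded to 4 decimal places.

joint[0] = (0.0000, 0.0000)  (base)
link 0: phi[0] = 15 = 15 deg
  cos(15 deg) = 0.9659, sin(15 deg) = 0.2588
  joint[1] = (0.0000, 0.0000) + 1.4 * (0.9659, 0.2588) = (0.0000 + 1.3523, 0.0000 + 0.3623) = (1.3523, 0.3623)
link 1: phi[1] = 15 + -10 = 5 deg
  cos(5 deg) = 0.9962, sin(5 deg) = 0.0872
  joint[2] = (1.3523, 0.3623) + 8 * (0.9962, 0.0872) = (1.3523 + 7.9696, 0.3623 + 0.6972) = (9.3219, 1.0596)
link 2: phi[2] = 15 + -10 + -75 = -70 deg
  cos(-70 deg) = 0.3420, sin(-70 deg) = -0.9397
  joint[3] = (9.3219, 1.0596) + 8.9 * (0.3420, -0.9397) = (9.3219 + 3.0440, 1.0596 + -8.3633) = (12.3658, -7.3037)
link 3: phi[3] = 15 + -10 + -75 + 60 = -10 deg
  cos(-10 deg) = 0.9848, sin(-10 deg) = -0.1736
  joint[4] = (12.3658, -7.3037) + 7.3 * (0.9848, -0.1736) = (12.3658 + 7.1891, -7.3037 + -1.2676) = (19.5549, -8.5713)
End effector: (19.5549, -8.5713)

Answer: 19.5549 -8.5713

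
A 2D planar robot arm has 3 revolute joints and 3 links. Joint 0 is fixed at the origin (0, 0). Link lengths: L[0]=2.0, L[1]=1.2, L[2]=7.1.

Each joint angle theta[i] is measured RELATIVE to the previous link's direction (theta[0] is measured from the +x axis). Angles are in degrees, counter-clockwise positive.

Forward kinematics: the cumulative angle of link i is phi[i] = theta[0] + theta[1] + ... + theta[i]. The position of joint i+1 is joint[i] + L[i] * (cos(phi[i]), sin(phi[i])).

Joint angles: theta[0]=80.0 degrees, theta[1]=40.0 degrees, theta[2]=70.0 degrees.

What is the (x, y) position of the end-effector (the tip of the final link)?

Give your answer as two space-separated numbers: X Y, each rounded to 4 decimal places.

joint[0] = (0.0000, 0.0000)  (base)
link 0: phi[0] = 80 = 80 deg
  cos(80 deg) = 0.1736, sin(80 deg) = 0.9848
  joint[1] = (0.0000, 0.0000) + 2 * (0.1736, 0.9848) = (0.0000 + 0.3473, 0.0000 + 1.9696) = (0.3473, 1.9696)
link 1: phi[1] = 80 + 40 = 120 deg
  cos(120 deg) = -0.5000, sin(120 deg) = 0.8660
  joint[2] = (0.3473, 1.9696) + 1.2 * (-0.5000, 0.8660) = (0.3473 + -0.6000, 1.9696 + 1.0392) = (-0.2527, 3.0088)
link 2: phi[2] = 80 + 40 + 70 = 190 deg
  cos(190 deg) = -0.9848, sin(190 deg) = -0.1736
  joint[3] = (-0.2527, 3.0088) + 7.1 * (-0.9848, -0.1736) = (-0.2527 + -6.9921, 3.0088 + -1.2329) = (-7.2448, 1.7759)
End effector: (-7.2448, 1.7759)

Answer: -7.2448 1.7759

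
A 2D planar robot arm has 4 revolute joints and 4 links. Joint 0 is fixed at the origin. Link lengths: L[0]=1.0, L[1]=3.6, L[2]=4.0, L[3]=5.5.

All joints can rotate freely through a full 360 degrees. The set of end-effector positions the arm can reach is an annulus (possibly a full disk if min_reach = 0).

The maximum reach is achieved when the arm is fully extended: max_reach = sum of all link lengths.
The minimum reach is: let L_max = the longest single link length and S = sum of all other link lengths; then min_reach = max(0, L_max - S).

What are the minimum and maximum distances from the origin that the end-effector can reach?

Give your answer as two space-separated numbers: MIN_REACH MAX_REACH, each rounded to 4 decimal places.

Link lengths: [1.0, 3.6, 4.0, 5.5]
max_reach = 1 + 3.6 + 4 + 5.5 = 14.1
L_max = max([1.0, 3.6, 4.0, 5.5]) = 5.5
S (sum of others) = 14.1 - 5.5 = 8.6
min_reach = max(0, 5.5 - 8.6) = max(0, -3.1) = 0

Answer: 0.0000 14.1000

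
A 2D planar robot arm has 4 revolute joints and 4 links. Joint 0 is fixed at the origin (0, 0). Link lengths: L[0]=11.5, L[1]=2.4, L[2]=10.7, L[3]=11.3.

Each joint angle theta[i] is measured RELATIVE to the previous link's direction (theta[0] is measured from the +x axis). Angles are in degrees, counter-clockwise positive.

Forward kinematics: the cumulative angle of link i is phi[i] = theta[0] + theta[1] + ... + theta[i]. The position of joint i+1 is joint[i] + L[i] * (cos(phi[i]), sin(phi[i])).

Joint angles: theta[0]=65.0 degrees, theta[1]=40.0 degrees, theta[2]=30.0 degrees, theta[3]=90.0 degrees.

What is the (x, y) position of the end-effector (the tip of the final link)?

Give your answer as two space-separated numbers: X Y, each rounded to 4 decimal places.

Answer: -11.3174 12.3165

Derivation:
joint[0] = (0.0000, 0.0000)  (base)
link 0: phi[0] = 65 = 65 deg
  cos(65 deg) = 0.4226, sin(65 deg) = 0.9063
  joint[1] = (0.0000, 0.0000) + 11.5 * (0.4226, 0.9063) = (0.0000 + 4.8601, 0.0000 + 10.4225) = (4.8601, 10.4225)
link 1: phi[1] = 65 + 40 = 105 deg
  cos(105 deg) = -0.2588, sin(105 deg) = 0.9659
  joint[2] = (4.8601, 10.4225) + 2.4 * (-0.2588, 0.9659) = (4.8601 + -0.6212, 10.4225 + 2.3182) = (4.2389, 12.7408)
link 2: phi[2] = 65 + 40 + 30 = 135 deg
  cos(135 deg) = -0.7071, sin(135 deg) = 0.7071
  joint[3] = (4.2389, 12.7408) + 10.7 * (-0.7071, 0.7071) = (4.2389 + -7.5660, 12.7408 + 7.5660) = (-3.3271, 20.3068)
link 3: phi[3] = 65 + 40 + 30 + 90 = 225 deg
  cos(225 deg) = -0.7071, sin(225 deg) = -0.7071
  joint[4] = (-3.3271, 20.3068) + 11.3 * (-0.7071, -0.7071) = (-3.3271 + -7.9903, 20.3068 + -7.9903) = (-11.3174, 12.3165)
End effector: (-11.3174, 12.3165)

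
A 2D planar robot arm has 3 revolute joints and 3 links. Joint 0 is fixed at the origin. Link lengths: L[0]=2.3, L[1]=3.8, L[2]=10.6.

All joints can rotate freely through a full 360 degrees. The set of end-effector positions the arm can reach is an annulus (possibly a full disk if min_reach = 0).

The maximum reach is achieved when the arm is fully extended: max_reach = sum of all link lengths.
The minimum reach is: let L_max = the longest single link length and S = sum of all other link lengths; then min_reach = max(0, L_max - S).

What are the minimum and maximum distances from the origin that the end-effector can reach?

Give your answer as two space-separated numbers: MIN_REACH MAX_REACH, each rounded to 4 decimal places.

Answer: 4.5000 16.7000

Derivation:
Link lengths: [2.3, 3.8, 10.6]
max_reach = 2.3 + 3.8 + 10.6 = 16.7
L_max = max([2.3, 3.8, 10.6]) = 10.6
S (sum of others) = 16.7 - 10.6 = 6.1
min_reach = max(0, 10.6 - 6.1) = max(0, 4.5) = 4.5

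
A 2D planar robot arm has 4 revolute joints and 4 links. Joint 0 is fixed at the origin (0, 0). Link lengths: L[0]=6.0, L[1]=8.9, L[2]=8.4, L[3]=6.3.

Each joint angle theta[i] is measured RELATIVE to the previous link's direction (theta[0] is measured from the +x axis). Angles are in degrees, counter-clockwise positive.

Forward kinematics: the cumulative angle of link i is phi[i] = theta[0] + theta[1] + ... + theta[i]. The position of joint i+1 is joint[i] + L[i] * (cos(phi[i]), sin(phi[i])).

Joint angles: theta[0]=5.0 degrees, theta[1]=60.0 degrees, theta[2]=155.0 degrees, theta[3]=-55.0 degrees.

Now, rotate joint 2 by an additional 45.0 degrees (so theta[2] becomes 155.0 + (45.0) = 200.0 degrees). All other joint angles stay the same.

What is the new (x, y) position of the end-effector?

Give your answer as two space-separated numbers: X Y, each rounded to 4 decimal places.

joint[0] = (0.0000, 0.0000)  (base)
link 0: phi[0] = 5 = 5 deg
  cos(5 deg) = 0.9962, sin(5 deg) = 0.0872
  joint[1] = (0.0000, 0.0000) + 6 * (0.9962, 0.0872) = (0.0000 + 5.9772, 0.0000 + 0.5229) = (5.9772, 0.5229)
link 1: phi[1] = 5 + 60 = 65 deg
  cos(65 deg) = 0.4226, sin(65 deg) = 0.9063
  joint[2] = (5.9772, 0.5229) + 8.9 * (0.4226, 0.9063) = (5.9772 + 3.7613, 0.5229 + 8.0661) = (9.7385, 8.5891)
link 2: phi[2] = 5 + 60 + 200 = 265 deg
  cos(265 deg) = -0.0872, sin(265 deg) = -0.9962
  joint[3] = (9.7385, 8.5891) + 8.4 * (-0.0872, -0.9962) = (9.7385 + -0.7321, 8.5891 + -8.3680) = (9.0064, 0.2210)
link 3: phi[3] = 5 + 60 + 200 + -55 = 210 deg
  cos(210 deg) = -0.8660, sin(210 deg) = -0.5000
  joint[4] = (9.0064, 0.2210) + 6.3 * (-0.8660, -0.5000) = (9.0064 + -5.4560, 0.2210 + -3.1500) = (3.5504, -2.9290)
End effector: (3.5504, -2.9290)

Answer: 3.5504 -2.9290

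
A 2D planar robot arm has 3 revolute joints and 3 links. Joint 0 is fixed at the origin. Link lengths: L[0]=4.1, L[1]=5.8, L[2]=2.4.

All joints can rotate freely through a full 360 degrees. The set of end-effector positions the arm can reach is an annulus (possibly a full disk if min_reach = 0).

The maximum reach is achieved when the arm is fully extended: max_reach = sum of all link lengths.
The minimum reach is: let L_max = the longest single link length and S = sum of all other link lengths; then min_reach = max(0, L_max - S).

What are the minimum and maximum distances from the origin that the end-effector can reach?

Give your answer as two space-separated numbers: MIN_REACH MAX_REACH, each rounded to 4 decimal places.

Answer: 0.0000 12.3000

Derivation:
Link lengths: [4.1, 5.8, 2.4]
max_reach = 4.1 + 5.8 + 2.4 = 12.3
L_max = max([4.1, 5.8, 2.4]) = 5.8
S (sum of others) = 12.3 - 5.8 = 6.5
min_reach = max(0, 5.8 - 6.5) = max(0, -0.7) = 0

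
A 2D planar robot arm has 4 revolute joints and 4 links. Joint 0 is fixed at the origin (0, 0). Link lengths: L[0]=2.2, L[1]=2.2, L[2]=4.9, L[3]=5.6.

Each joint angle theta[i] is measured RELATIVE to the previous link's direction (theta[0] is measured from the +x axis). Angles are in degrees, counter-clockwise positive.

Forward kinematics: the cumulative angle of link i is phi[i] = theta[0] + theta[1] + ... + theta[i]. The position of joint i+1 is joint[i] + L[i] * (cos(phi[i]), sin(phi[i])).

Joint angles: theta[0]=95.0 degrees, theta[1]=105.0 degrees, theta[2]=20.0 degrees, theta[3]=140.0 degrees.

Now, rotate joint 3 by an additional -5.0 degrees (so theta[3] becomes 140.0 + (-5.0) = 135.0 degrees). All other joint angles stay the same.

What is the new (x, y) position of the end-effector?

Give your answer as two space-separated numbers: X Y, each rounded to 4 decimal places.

joint[0] = (0.0000, 0.0000)  (base)
link 0: phi[0] = 95 = 95 deg
  cos(95 deg) = -0.0872, sin(95 deg) = 0.9962
  joint[1] = (0.0000, 0.0000) + 2.2 * (-0.0872, 0.9962) = (0.0000 + -0.1917, 0.0000 + 2.1916) = (-0.1917, 2.1916)
link 1: phi[1] = 95 + 105 = 200 deg
  cos(200 deg) = -0.9397, sin(200 deg) = -0.3420
  joint[2] = (-0.1917, 2.1916) + 2.2 * (-0.9397, -0.3420) = (-0.1917 + -2.0673, 2.1916 + -0.7524) = (-2.2591, 1.4392)
link 2: phi[2] = 95 + 105 + 20 = 220 deg
  cos(220 deg) = -0.7660, sin(220 deg) = -0.6428
  joint[3] = (-2.2591, 1.4392) + 4.9 * (-0.7660, -0.6428) = (-2.2591 + -3.7536, 1.4392 + -3.1497) = (-6.0127, -1.7105)
link 3: phi[3] = 95 + 105 + 20 + 135 = 355 deg
  cos(355 deg) = 0.9962, sin(355 deg) = -0.0872
  joint[4] = (-6.0127, -1.7105) + 5.6 * (0.9962, -0.0872) = (-6.0127 + 5.5787, -1.7105 + -0.4881) = (-0.4340, -2.1985)
End effector: (-0.4340, -2.1985)

Answer: -0.4340 -2.1985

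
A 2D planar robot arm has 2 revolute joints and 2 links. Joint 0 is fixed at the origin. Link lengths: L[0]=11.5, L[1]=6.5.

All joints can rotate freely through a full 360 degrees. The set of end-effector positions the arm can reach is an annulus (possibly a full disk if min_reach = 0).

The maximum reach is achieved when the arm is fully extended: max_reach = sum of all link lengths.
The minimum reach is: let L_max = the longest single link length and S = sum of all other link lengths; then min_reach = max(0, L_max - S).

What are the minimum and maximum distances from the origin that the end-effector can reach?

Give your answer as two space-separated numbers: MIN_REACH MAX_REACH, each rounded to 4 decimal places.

Answer: 5.0000 18.0000

Derivation:
Link lengths: [11.5, 6.5]
max_reach = 11.5 + 6.5 = 18
L_max = max([11.5, 6.5]) = 11.5
S (sum of others) = 18 - 11.5 = 6.5
min_reach = max(0, 11.5 - 6.5) = max(0, 5) = 5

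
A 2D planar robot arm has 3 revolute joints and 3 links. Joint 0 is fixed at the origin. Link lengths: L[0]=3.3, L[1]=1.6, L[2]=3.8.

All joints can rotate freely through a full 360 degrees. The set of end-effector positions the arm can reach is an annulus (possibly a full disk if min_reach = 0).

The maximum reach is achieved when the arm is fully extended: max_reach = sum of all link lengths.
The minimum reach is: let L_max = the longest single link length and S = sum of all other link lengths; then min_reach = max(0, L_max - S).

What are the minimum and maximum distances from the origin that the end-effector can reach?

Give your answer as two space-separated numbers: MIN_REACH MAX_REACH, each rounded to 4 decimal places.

Answer: 0.0000 8.7000

Derivation:
Link lengths: [3.3, 1.6, 3.8]
max_reach = 3.3 + 1.6 + 3.8 = 8.7
L_max = max([3.3, 1.6, 3.8]) = 3.8
S (sum of others) = 8.7 - 3.8 = 4.9
min_reach = max(0, 3.8 - 4.9) = max(0, -1.1) = 0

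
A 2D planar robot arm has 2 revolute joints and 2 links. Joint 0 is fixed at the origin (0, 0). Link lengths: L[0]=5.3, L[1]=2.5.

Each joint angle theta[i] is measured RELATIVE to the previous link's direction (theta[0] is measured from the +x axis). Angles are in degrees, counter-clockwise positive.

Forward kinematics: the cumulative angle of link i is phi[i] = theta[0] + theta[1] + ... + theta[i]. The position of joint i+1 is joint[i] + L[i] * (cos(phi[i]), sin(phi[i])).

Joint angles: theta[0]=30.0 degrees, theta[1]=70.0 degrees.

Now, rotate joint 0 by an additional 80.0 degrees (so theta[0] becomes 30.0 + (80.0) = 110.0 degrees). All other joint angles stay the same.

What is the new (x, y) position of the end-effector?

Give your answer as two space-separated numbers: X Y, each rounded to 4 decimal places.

Answer: -4.3127 4.9804

Derivation:
joint[0] = (0.0000, 0.0000)  (base)
link 0: phi[0] = 110 = 110 deg
  cos(110 deg) = -0.3420, sin(110 deg) = 0.9397
  joint[1] = (0.0000, 0.0000) + 5.3 * (-0.3420, 0.9397) = (0.0000 + -1.8127, 0.0000 + 4.9804) = (-1.8127, 4.9804)
link 1: phi[1] = 110 + 70 = 180 deg
  cos(180 deg) = -1.0000, sin(180 deg) = 0.0000
  joint[2] = (-1.8127, 4.9804) + 2.5 * (-1.0000, 0.0000) = (-1.8127 + -2.5000, 4.9804 + 0.0000) = (-4.3127, 4.9804)
End effector: (-4.3127, 4.9804)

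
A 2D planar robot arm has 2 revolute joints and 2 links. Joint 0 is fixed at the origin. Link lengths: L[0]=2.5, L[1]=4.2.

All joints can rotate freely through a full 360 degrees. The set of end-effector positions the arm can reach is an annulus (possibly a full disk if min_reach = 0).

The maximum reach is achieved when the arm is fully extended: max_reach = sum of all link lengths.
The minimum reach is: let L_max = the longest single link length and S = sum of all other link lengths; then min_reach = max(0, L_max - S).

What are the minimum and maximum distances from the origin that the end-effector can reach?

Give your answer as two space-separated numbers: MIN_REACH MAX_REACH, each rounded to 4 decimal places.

Answer: 1.7000 6.7000

Derivation:
Link lengths: [2.5, 4.2]
max_reach = 2.5 + 4.2 = 6.7
L_max = max([2.5, 4.2]) = 4.2
S (sum of others) = 6.7 - 4.2 = 2.5
min_reach = max(0, 4.2 - 2.5) = max(0, 1.7) = 1.7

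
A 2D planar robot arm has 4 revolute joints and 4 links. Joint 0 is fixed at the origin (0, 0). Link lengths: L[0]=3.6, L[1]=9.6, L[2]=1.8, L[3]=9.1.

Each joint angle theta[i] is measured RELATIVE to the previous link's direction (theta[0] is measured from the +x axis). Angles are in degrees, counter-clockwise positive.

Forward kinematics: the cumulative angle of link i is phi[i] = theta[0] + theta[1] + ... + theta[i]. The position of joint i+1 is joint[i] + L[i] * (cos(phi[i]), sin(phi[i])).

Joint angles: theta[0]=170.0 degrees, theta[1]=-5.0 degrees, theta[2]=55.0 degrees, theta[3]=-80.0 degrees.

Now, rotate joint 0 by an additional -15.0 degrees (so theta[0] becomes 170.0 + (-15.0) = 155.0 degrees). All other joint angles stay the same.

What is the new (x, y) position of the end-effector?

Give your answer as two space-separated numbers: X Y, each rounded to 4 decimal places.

Answer: -18.4275 13.0150

Derivation:
joint[0] = (0.0000, 0.0000)  (base)
link 0: phi[0] = 155 = 155 deg
  cos(155 deg) = -0.9063, sin(155 deg) = 0.4226
  joint[1] = (0.0000, 0.0000) + 3.6 * (-0.9063, 0.4226) = (0.0000 + -3.2627, 0.0000 + 1.5214) = (-3.2627, 1.5214)
link 1: phi[1] = 155 + -5 = 150 deg
  cos(150 deg) = -0.8660, sin(150 deg) = 0.5000
  joint[2] = (-3.2627, 1.5214) + 9.6 * (-0.8660, 0.5000) = (-3.2627 + -8.3138, 1.5214 + 4.8000) = (-11.5766, 6.3214)
link 2: phi[2] = 155 + -5 + 55 = 205 deg
  cos(205 deg) = -0.9063, sin(205 deg) = -0.4226
  joint[3] = (-11.5766, 6.3214) + 1.8 * (-0.9063, -0.4226) = (-11.5766 + -1.6314, 6.3214 + -0.7607) = (-13.2079, 5.5607)
link 3: phi[3] = 155 + -5 + 55 + -80 = 125 deg
  cos(125 deg) = -0.5736, sin(125 deg) = 0.8192
  joint[4] = (-13.2079, 5.5607) + 9.1 * (-0.5736, 0.8192) = (-13.2079 + -5.2195, 5.5607 + 7.4543) = (-18.4275, 13.0150)
End effector: (-18.4275, 13.0150)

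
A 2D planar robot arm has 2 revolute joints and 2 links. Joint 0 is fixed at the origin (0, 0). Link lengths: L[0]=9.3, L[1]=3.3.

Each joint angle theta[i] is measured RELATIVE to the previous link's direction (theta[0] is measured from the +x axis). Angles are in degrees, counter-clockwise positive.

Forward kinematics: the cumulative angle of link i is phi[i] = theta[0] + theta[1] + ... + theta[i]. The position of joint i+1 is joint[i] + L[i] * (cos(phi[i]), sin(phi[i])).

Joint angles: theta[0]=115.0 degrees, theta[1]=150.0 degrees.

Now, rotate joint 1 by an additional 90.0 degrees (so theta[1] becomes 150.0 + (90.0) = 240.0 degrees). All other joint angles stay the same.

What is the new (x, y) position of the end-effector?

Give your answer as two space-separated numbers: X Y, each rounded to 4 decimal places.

joint[0] = (0.0000, 0.0000)  (base)
link 0: phi[0] = 115 = 115 deg
  cos(115 deg) = -0.4226, sin(115 deg) = 0.9063
  joint[1] = (0.0000, 0.0000) + 9.3 * (-0.4226, 0.9063) = (0.0000 + -3.9303, 0.0000 + 8.4287) = (-3.9303, 8.4287)
link 1: phi[1] = 115 + 240 = 355 deg
  cos(355 deg) = 0.9962, sin(355 deg) = -0.0872
  joint[2] = (-3.9303, 8.4287) + 3.3 * (0.9962, -0.0872) = (-3.9303 + 3.2874, 8.4287 + -0.2876) = (-0.6429, 8.1410)
End effector: (-0.6429, 8.1410)

Answer: -0.6429 8.1410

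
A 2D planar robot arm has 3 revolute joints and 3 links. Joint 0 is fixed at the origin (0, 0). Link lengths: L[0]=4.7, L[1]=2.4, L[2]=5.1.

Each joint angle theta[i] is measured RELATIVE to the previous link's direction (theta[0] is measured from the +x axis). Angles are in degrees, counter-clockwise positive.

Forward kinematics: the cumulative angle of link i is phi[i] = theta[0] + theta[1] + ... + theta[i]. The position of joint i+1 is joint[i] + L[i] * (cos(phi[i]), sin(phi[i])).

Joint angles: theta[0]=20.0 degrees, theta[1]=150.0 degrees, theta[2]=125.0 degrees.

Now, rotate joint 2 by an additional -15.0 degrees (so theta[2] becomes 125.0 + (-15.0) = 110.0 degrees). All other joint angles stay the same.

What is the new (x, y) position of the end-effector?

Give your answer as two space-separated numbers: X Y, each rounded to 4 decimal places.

joint[0] = (0.0000, 0.0000)  (base)
link 0: phi[0] = 20 = 20 deg
  cos(20 deg) = 0.9397, sin(20 deg) = 0.3420
  joint[1] = (0.0000, 0.0000) + 4.7 * (0.9397, 0.3420) = (0.0000 + 4.4166, 0.0000 + 1.6075) = (4.4166, 1.6075)
link 1: phi[1] = 20 + 150 = 170 deg
  cos(170 deg) = -0.9848, sin(170 deg) = 0.1736
  joint[2] = (4.4166, 1.6075) + 2.4 * (-0.9848, 0.1736) = (4.4166 + -2.3635, 1.6075 + 0.4168) = (2.0530, 2.0243)
link 2: phi[2] = 20 + 150 + 110 = 280 deg
  cos(280 deg) = 0.1736, sin(280 deg) = -0.9848
  joint[3] = (2.0530, 2.0243) + 5.1 * (0.1736, -0.9848) = (2.0530 + 0.8856, 2.0243 + -5.0225) = (2.9386, -2.9983)
End effector: (2.9386, -2.9983)

Answer: 2.9386 -2.9983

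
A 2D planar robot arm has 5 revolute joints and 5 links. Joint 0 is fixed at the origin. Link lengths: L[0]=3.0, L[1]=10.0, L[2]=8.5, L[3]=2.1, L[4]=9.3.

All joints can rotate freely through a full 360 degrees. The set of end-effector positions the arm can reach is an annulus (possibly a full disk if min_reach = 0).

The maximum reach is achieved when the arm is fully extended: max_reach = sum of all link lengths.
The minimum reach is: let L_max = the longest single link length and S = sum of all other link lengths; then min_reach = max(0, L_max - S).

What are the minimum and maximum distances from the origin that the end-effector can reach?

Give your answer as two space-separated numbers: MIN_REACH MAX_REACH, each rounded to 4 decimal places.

Answer: 0.0000 32.9000

Derivation:
Link lengths: [3.0, 10.0, 8.5, 2.1, 9.3]
max_reach = 3 + 10 + 8.5 + 2.1 + 9.3 = 32.9
L_max = max([3.0, 10.0, 8.5, 2.1, 9.3]) = 10
S (sum of others) = 32.9 - 10 = 22.9
min_reach = max(0, 10 - 22.9) = max(0, -12.9) = 0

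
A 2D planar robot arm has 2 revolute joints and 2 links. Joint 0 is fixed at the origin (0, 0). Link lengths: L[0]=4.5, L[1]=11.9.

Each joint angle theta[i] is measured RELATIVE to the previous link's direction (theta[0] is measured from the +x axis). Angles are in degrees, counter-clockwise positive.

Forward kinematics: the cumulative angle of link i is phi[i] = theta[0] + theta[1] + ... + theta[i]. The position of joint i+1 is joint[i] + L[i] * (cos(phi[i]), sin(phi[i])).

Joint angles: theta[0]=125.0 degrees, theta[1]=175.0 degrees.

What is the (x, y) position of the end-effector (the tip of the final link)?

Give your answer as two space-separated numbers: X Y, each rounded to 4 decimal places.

joint[0] = (0.0000, 0.0000)  (base)
link 0: phi[0] = 125 = 125 deg
  cos(125 deg) = -0.5736, sin(125 deg) = 0.8192
  joint[1] = (0.0000, 0.0000) + 4.5 * (-0.5736, 0.8192) = (0.0000 + -2.5811, 0.0000 + 3.6862) = (-2.5811, 3.6862)
link 1: phi[1] = 125 + 175 = 300 deg
  cos(300 deg) = 0.5000, sin(300 deg) = -0.8660
  joint[2] = (-2.5811, 3.6862) + 11.9 * (0.5000, -0.8660) = (-2.5811 + 5.9500, 3.6862 + -10.3057) = (3.3689, -6.6195)
End effector: (3.3689, -6.6195)

Answer: 3.3689 -6.6195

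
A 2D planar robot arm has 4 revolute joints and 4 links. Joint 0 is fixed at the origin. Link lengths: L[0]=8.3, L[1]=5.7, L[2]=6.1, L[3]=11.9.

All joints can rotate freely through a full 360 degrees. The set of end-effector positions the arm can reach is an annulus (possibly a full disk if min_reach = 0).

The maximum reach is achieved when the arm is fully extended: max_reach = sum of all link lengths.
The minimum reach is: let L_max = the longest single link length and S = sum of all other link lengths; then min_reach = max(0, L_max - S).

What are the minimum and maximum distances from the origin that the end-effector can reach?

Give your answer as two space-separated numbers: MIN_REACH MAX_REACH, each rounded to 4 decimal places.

Answer: 0.0000 32.0000

Derivation:
Link lengths: [8.3, 5.7, 6.1, 11.9]
max_reach = 8.3 + 5.7 + 6.1 + 11.9 = 32
L_max = max([8.3, 5.7, 6.1, 11.9]) = 11.9
S (sum of others) = 32 - 11.9 = 20.1
min_reach = max(0, 11.9 - 20.1) = max(0, -8.2) = 0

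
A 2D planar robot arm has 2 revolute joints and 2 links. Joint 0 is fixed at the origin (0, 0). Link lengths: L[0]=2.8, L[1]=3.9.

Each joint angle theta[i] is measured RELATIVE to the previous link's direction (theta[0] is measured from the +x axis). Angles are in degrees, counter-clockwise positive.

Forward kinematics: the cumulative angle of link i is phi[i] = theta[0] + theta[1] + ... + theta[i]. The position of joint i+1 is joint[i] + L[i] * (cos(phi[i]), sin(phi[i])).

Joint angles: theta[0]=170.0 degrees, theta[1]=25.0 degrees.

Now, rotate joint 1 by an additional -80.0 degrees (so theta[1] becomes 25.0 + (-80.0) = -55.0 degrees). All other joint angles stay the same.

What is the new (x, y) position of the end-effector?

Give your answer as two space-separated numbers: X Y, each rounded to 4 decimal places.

joint[0] = (0.0000, 0.0000)  (base)
link 0: phi[0] = 170 = 170 deg
  cos(170 deg) = -0.9848, sin(170 deg) = 0.1736
  joint[1] = (0.0000, 0.0000) + 2.8 * (-0.9848, 0.1736) = (0.0000 + -2.7575, 0.0000 + 0.4862) = (-2.7575, 0.4862)
link 1: phi[1] = 170 + -55 = 115 deg
  cos(115 deg) = -0.4226, sin(115 deg) = 0.9063
  joint[2] = (-2.7575, 0.4862) + 3.9 * (-0.4226, 0.9063) = (-2.7575 + -1.6482, 0.4862 + 3.5346) = (-4.4057, 4.0208)
End effector: (-4.4057, 4.0208)

Answer: -4.4057 4.0208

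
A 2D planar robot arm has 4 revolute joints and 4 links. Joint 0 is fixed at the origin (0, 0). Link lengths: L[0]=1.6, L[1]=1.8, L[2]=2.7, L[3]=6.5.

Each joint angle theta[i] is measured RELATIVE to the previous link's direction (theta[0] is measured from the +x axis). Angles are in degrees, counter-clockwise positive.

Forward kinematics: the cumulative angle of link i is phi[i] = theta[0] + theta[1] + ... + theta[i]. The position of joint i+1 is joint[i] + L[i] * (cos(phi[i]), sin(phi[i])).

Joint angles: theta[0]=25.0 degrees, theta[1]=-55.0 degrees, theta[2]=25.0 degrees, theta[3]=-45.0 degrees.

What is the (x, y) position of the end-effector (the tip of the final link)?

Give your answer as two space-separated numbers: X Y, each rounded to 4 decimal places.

Answer: 9.8768 -5.4384

Derivation:
joint[0] = (0.0000, 0.0000)  (base)
link 0: phi[0] = 25 = 25 deg
  cos(25 deg) = 0.9063, sin(25 deg) = 0.4226
  joint[1] = (0.0000, 0.0000) + 1.6 * (0.9063, 0.4226) = (0.0000 + 1.4501, 0.0000 + 0.6762) = (1.4501, 0.6762)
link 1: phi[1] = 25 + -55 = -30 deg
  cos(-30 deg) = 0.8660, sin(-30 deg) = -0.5000
  joint[2] = (1.4501, 0.6762) + 1.8 * (0.8660, -0.5000) = (1.4501 + 1.5588, 0.6762 + -0.9000) = (3.0089, -0.2238)
link 2: phi[2] = 25 + -55 + 25 = -5 deg
  cos(-5 deg) = 0.9962, sin(-5 deg) = -0.0872
  joint[3] = (3.0089, -0.2238) + 2.7 * (0.9962, -0.0872) = (3.0089 + 2.6897, -0.2238 + -0.2353) = (5.6987, -0.4591)
link 3: phi[3] = 25 + -55 + 25 + -45 = -50 deg
  cos(-50 deg) = 0.6428, sin(-50 deg) = -0.7660
  joint[4] = (5.6987, -0.4591) + 6.5 * (0.6428, -0.7660) = (5.6987 + 4.1781, -0.4591 + -4.9793) = (9.8768, -5.4384)
End effector: (9.8768, -5.4384)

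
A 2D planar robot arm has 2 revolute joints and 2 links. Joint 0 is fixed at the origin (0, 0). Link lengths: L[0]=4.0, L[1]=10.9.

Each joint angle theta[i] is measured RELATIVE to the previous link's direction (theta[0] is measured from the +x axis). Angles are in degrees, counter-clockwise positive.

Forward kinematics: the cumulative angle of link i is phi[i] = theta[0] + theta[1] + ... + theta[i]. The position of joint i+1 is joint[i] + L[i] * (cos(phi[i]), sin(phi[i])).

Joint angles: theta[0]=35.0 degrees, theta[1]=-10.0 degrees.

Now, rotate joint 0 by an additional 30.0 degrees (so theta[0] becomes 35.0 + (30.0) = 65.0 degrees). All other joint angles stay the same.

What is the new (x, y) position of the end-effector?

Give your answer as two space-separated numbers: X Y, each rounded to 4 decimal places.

Answer: 7.9425 12.5540

Derivation:
joint[0] = (0.0000, 0.0000)  (base)
link 0: phi[0] = 65 = 65 deg
  cos(65 deg) = 0.4226, sin(65 deg) = 0.9063
  joint[1] = (0.0000, 0.0000) + 4 * (0.4226, 0.9063) = (0.0000 + 1.6905, 0.0000 + 3.6252) = (1.6905, 3.6252)
link 1: phi[1] = 65 + -10 = 55 deg
  cos(55 deg) = 0.5736, sin(55 deg) = 0.8192
  joint[2] = (1.6905, 3.6252) + 10.9 * (0.5736, 0.8192) = (1.6905 + 6.2520, 3.6252 + 8.9288) = (7.9425, 12.5540)
End effector: (7.9425, 12.5540)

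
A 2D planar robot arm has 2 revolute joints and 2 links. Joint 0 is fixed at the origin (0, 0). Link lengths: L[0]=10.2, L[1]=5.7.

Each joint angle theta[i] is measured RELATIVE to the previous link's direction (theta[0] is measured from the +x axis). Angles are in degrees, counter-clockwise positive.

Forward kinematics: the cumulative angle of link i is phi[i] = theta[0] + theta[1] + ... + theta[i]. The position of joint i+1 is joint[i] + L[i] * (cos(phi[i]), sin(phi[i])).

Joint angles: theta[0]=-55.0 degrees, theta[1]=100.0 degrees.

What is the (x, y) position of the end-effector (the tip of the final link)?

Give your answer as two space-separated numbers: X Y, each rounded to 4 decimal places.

joint[0] = (0.0000, 0.0000)  (base)
link 0: phi[0] = -55 = -55 deg
  cos(-55 deg) = 0.5736, sin(-55 deg) = -0.8192
  joint[1] = (0.0000, 0.0000) + 10.2 * (0.5736, -0.8192) = (0.0000 + 5.8505, 0.0000 + -8.3554) = (5.8505, -8.3554)
link 1: phi[1] = -55 + 100 = 45 deg
  cos(45 deg) = 0.7071, sin(45 deg) = 0.7071
  joint[2] = (5.8505, -8.3554) + 5.7 * (0.7071, 0.7071) = (5.8505 + 4.0305, -8.3554 + 4.0305) = (9.8810, -4.3248)
End effector: (9.8810, -4.3248)

Answer: 9.8810 -4.3248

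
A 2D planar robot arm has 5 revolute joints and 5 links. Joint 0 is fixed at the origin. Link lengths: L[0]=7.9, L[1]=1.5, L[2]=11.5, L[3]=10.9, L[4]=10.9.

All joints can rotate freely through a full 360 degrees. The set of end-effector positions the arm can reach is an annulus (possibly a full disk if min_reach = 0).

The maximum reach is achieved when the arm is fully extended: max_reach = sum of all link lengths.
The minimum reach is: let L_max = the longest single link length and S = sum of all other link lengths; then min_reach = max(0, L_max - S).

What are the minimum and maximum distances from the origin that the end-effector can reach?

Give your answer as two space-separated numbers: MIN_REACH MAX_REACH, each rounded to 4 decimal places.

Link lengths: [7.9, 1.5, 11.5, 10.9, 10.9]
max_reach = 7.9 + 1.5 + 11.5 + 10.9 + 10.9 = 42.7
L_max = max([7.9, 1.5, 11.5, 10.9, 10.9]) = 11.5
S (sum of others) = 42.7 - 11.5 = 31.2
min_reach = max(0, 11.5 - 31.2) = max(0, -19.7) = 0

Answer: 0.0000 42.7000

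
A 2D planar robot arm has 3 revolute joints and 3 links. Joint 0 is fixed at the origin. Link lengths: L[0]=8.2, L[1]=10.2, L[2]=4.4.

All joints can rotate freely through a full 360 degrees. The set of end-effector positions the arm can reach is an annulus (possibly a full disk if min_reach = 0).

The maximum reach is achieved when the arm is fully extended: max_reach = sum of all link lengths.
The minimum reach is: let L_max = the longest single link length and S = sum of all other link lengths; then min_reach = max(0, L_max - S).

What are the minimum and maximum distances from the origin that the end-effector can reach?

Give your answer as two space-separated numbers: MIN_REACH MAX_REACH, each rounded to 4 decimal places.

Link lengths: [8.2, 10.2, 4.4]
max_reach = 8.2 + 10.2 + 4.4 = 22.8
L_max = max([8.2, 10.2, 4.4]) = 10.2
S (sum of others) = 22.8 - 10.2 = 12.6
min_reach = max(0, 10.2 - 12.6) = max(0, -2.4) = 0

Answer: 0.0000 22.8000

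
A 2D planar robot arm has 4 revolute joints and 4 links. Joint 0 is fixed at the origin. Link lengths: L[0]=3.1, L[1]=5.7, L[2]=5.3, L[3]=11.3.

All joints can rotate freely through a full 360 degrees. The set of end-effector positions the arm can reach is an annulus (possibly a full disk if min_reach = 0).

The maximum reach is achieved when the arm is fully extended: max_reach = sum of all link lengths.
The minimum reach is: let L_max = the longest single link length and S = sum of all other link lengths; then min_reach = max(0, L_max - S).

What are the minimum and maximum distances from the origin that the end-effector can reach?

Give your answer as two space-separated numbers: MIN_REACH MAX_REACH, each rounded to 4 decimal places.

Link lengths: [3.1, 5.7, 5.3, 11.3]
max_reach = 3.1 + 5.7 + 5.3 + 11.3 = 25.4
L_max = max([3.1, 5.7, 5.3, 11.3]) = 11.3
S (sum of others) = 25.4 - 11.3 = 14.1
min_reach = max(0, 11.3 - 14.1) = max(0, -2.8) = 0

Answer: 0.0000 25.4000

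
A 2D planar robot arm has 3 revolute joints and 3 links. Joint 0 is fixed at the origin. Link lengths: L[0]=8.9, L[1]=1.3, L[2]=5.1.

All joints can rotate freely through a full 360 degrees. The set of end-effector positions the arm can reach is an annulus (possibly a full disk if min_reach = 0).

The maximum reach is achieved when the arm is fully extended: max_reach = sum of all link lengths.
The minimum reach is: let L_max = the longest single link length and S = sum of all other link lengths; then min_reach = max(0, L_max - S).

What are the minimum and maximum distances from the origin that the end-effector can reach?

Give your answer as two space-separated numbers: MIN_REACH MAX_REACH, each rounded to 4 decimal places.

Link lengths: [8.9, 1.3, 5.1]
max_reach = 8.9 + 1.3 + 5.1 = 15.3
L_max = max([8.9, 1.3, 5.1]) = 8.9
S (sum of others) = 15.3 - 8.9 = 6.4
min_reach = max(0, 8.9 - 6.4) = max(0, 2.5) = 2.5

Answer: 2.5000 15.3000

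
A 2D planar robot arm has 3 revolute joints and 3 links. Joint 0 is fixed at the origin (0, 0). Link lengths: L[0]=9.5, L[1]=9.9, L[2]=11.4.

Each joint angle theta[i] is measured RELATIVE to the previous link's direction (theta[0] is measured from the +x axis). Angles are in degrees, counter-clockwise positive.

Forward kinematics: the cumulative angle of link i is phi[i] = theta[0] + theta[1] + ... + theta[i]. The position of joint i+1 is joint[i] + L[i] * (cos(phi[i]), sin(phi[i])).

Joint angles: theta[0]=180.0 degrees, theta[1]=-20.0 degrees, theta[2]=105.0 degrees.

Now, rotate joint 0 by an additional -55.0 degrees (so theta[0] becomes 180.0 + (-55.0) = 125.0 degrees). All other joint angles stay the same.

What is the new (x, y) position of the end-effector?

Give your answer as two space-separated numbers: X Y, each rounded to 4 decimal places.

Answer: -17.8840 11.6446

Derivation:
joint[0] = (0.0000, 0.0000)  (base)
link 0: phi[0] = 125 = 125 deg
  cos(125 deg) = -0.5736, sin(125 deg) = 0.8192
  joint[1] = (0.0000, 0.0000) + 9.5 * (-0.5736, 0.8192) = (0.0000 + -5.4490, 0.0000 + 7.7819) = (-5.4490, 7.7819)
link 1: phi[1] = 125 + -20 = 105 deg
  cos(105 deg) = -0.2588, sin(105 deg) = 0.9659
  joint[2] = (-5.4490, 7.7819) + 9.9 * (-0.2588, 0.9659) = (-5.4490 + -2.5623, 7.7819 + 9.5627) = (-8.0113, 17.3446)
link 2: phi[2] = 125 + -20 + 105 = 210 deg
  cos(210 deg) = -0.8660, sin(210 deg) = -0.5000
  joint[3] = (-8.0113, 17.3446) + 11.4 * (-0.8660, -0.5000) = (-8.0113 + -9.8727, 17.3446 + -5.7000) = (-17.8840, 11.6446)
End effector: (-17.8840, 11.6446)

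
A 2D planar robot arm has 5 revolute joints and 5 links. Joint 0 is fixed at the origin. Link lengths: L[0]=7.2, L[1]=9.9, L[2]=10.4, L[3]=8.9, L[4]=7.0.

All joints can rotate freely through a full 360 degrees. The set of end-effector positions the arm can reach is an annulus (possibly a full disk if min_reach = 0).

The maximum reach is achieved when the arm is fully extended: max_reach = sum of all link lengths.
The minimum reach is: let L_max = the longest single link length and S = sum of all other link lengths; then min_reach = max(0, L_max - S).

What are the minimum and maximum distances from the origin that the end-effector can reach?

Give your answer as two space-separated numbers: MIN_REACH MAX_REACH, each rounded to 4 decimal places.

Link lengths: [7.2, 9.9, 10.4, 8.9, 7.0]
max_reach = 7.2 + 9.9 + 10.4 + 8.9 + 7 = 43.4
L_max = max([7.2, 9.9, 10.4, 8.9, 7.0]) = 10.4
S (sum of others) = 43.4 - 10.4 = 33
min_reach = max(0, 10.4 - 33) = max(0, -22.6) = 0

Answer: 0.0000 43.4000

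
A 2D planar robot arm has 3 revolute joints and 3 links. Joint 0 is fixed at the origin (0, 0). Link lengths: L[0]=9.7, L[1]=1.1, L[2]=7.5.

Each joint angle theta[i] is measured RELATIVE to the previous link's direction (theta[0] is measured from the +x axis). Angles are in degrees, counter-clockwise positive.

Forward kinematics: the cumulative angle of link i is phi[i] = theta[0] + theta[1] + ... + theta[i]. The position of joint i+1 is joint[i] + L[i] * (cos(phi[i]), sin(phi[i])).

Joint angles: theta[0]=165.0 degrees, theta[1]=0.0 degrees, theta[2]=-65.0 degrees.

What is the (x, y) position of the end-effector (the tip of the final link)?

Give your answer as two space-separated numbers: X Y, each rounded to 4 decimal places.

Answer: -11.7344 10.1813

Derivation:
joint[0] = (0.0000, 0.0000)  (base)
link 0: phi[0] = 165 = 165 deg
  cos(165 deg) = -0.9659, sin(165 deg) = 0.2588
  joint[1] = (0.0000, 0.0000) + 9.7 * (-0.9659, 0.2588) = (0.0000 + -9.3695, 0.0000 + 2.5105) = (-9.3695, 2.5105)
link 1: phi[1] = 165 + 0 = 165 deg
  cos(165 deg) = -0.9659, sin(165 deg) = 0.2588
  joint[2] = (-9.3695, 2.5105) + 1.1 * (-0.9659, 0.2588) = (-9.3695 + -1.0625, 2.5105 + 0.2847) = (-10.4320, 2.7952)
link 2: phi[2] = 165 + 0 + -65 = 100 deg
  cos(100 deg) = -0.1736, sin(100 deg) = 0.9848
  joint[3] = (-10.4320, 2.7952) + 7.5 * (-0.1736, 0.9848) = (-10.4320 + -1.3024, 2.7952 + 7.3861) = (-11.7344, 10.1813)
End effector: (-11.7344, 10.1813)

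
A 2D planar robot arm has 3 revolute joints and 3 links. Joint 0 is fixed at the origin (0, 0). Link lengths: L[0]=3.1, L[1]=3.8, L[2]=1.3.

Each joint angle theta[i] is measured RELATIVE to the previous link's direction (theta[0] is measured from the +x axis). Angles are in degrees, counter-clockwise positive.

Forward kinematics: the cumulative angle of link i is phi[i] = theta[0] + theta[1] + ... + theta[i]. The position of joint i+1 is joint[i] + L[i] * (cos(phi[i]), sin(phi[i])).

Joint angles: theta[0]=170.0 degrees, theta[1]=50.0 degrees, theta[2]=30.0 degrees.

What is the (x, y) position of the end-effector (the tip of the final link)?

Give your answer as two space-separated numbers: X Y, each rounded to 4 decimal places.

Answer: -6.4085 -3.1259

Derivation:
joint[0] = (0.0000, 0.0000)  (base)
link 0: phi[0] = 170 = 170 deg
  cos(170 deg) = -0.9848, sin(170 deg) = 0.1736
  joint[1] = (0.0000, 0.0000) + 3.1 * (-0.9848, 0.1736) = (0.0000 + -3.0529, 0.0000 + 0.5383) = (-3.0529, 0.5383)
link 1: phi[1] = 170 + 50 = 220 deg
  cos(220 deg) = -0.7660, sin(220 deg) = -0.6428
  joint[2] = (-3.0529, 0.5383) + 3.8 * (-0.7660, -0.6428) = (-3.0529 + -2.9110, 0.5383 + -2.4426) = (-5.9639, -1.9043)
link 2: phi[2] = 170 + 50 + 30 = 250 deg
  cos(250 deg) = -0.3420, sin(250 deg) = -0.9397
  joint[3] = (-5.9639, -1.9043) + 1.3 * (-0.3420, -0.9397) = (-5.9639 + -0.4446, -1.9043 + -1.2216) = (-6.4085, -3.1259)
End effector: (-6.4085, -3.1259)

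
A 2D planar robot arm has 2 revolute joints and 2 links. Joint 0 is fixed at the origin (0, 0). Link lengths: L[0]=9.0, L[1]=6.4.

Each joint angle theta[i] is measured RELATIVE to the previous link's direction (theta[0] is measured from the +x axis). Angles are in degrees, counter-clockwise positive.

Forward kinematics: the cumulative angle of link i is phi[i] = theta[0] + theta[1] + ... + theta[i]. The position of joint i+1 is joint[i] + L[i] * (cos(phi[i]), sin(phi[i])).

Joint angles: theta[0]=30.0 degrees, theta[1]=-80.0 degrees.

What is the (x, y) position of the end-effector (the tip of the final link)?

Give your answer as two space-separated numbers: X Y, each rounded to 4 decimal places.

Answer: 11.9081 -0.4027

Derivation:
joint[0] = (0.0000, 0.0000)  (base)
link 0: phi[0] = 30 = 30 deg
  cos(30 deg) = 0.8660, sin(30 deg) = 0.5000
  joint[1] = (0.0000, 0.0000) + 9 * (0.8660, 0.5000) = (0.0000 + 7.7942, 0.0000 + 4.5000) = (7.7942, 4.5000)
link 1: phi[1] = 30 + -80 = -50 deg
  cos(-50 deg) = 0.6428, sin(-50 deg) = -0.7660
  joint[2] = (7.7942, 4.5000) + 6.4 * (0.6428, -0.7660) = (7.7942 + 4.1138, 4.5000 + -4.9027) = (11.9081, -0.4027)
End effector: (11.9081, -0.4027)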